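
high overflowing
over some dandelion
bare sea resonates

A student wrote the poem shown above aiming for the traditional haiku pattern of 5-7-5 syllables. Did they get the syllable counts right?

Line 1: "high overflowing": 1+4 = 5 ✓
Line 2: "over some dandelion": 2+1+4 = 7 ✓
Line 3: "bare sea resonates": 1+1+3 = 5 ✓

Yes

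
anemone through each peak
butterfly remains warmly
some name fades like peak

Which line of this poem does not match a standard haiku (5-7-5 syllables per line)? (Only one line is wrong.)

The first line

Line 1: "anemone through each peak": 4+1+1+1 = 7 (expected 5)
Line 2: "butterfly remains warmly": 3+2+2 = 7 ✓
Line 3: "some name fades like peak": 1+1+1+1+1 = 5 ✓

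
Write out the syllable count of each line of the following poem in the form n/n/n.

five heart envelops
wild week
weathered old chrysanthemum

Line 1: five(1) + heart(1) + envelops(3) = 5
Line 2: wild(1) + week(1) = 2
Line 3: weathered(2) + old(1) + chrysanthemum(4) = 7

5/2/7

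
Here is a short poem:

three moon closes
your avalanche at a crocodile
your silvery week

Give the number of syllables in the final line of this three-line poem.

The final line: your(1) + silvery(3) + week(1) = 5

5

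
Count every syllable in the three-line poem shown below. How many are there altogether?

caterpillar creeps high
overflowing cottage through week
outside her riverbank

Line 1: caterpillar (4), creeps (1), high (1) → 6
Line 2: overflowing (4), cottage (2), through (1), week (1) → 8
Line 3: outside (2), her (1), riverbank (3) → 6
Total: 6 + 8 + 6 = 20

20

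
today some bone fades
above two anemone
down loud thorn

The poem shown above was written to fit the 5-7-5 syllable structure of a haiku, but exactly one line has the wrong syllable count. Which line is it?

Line 1: today(2) + some(1) + bone(1) + fades(1) = 5 ✓
Line 2: above(2) + two(1) + anemone(4) = 7 ✓
Line 3: down(1) + loud(1) + thorn(1) = 3 (expected 5)

Line 3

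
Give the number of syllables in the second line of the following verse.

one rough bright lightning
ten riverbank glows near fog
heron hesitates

7

The second line: ten(1) + riverbank(3) + glows(1) + near(1) + fog(1) = 7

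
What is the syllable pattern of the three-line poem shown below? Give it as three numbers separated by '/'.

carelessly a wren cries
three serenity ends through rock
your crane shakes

6/8/3

Line 1: carelessly (3), a (1), wren (1), cries (1) → 6
Line 2: three (1), serenity (4), ends (1), through (1), rock (1) → 8
Line 3: your (1), crane (1), shakes (1) → 3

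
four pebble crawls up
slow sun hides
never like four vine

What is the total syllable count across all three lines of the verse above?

Line 1: four(1) + pebble(2) + crawls(1) + up(1) = 5
Line 2: slow(1) + sun(1) + hides(1) = 3
Line 3: never(2) + like(1) + four(1) + vine(1) = 5
Total: 5 + 3 + 5 = 13

13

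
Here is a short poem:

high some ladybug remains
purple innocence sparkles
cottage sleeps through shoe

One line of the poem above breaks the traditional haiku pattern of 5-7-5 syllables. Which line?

Line 1: "high some ladybug remains": 1+1+3+2 = 7 (expected 5)
Line 2: "purple innocence sparkles": 2+3+2 = 7 ✓
Line 3: "cottage sleeps through shoe": 2+1+1+1 = 5 ✓

The first line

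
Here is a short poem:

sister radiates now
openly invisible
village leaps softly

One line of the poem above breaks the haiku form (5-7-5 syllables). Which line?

Line 1: sister(2) + radiates(3) + now(1) = 6 (expected 5)
Line 2: openly(3) + invisible(4) = 7 ✓
Line 3: village(2) + leaps(1) + softly(2) = 5 ✓

The first line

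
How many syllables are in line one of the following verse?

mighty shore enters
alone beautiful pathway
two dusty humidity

5

Line one: "mighty shore enters": 2+1+2 = 5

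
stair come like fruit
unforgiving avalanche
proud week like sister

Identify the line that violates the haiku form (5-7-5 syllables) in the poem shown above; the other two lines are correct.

The first line

Line 1: stair(1) + come(1) + like(1) + fruit(1) = 4 (expected 5)
Line 2: unforgiving(4) + avalanche(3) = 7 ✓
Line 3: proud(1) + week(1) + like(1) + sister(2) = 5 ✓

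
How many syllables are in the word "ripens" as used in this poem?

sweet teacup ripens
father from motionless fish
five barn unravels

2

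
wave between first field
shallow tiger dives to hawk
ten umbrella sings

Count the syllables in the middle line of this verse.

7

The middle line: shallow (2), tiger (2), dives (1), to (1), hawk (1) → 7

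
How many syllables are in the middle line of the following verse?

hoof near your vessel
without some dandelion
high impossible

The middle line: without(2) + some(1) + dandelion(4) = 7

7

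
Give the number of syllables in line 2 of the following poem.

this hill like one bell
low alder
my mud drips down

Line 2: low (1), alder (2) → 3

3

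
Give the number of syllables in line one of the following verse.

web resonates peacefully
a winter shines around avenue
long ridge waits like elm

7

Line one: "web resonates peacefully": 1+3+3 = 7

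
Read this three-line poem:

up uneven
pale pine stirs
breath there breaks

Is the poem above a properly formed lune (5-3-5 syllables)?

No

Line 1: up (1), uneven (3) → 4 (expected 5)
Line 2: pale (1), pine (1), stirs (1) → 3 ✓
Line 3: breath (1), there (1), breaks (1) → 3 (expected 5)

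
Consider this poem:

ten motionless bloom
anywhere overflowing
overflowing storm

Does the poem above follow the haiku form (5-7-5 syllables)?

Yes

Line 1: ten(1) + motionless(3) + bloom(1) = 5 ✓
Line 2: anywhere(3) + overflowing(4) = 7 ✓
Line 3: overflowing(4) + storm(1) = 5 ✓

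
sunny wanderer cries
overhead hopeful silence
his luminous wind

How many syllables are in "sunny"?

"sunny" has 2 syllables.

2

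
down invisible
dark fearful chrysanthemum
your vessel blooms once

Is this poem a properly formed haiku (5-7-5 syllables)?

Yes

Line 1: "down invisible": 1+4 = 5 ✓
Line 2: "dark fearful chrysanthemum": 1+2+4 = 7 ✓
Line 3: "your vessel blooms once": 1+2+1+1 = 5 ✓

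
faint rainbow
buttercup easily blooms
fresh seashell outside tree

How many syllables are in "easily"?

3

"easily" has 3 syllables.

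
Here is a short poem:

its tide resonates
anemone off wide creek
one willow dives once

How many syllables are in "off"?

1

"off" has 1 syllable.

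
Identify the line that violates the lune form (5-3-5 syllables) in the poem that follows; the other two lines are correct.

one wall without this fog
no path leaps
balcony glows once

Line 1

Line 1: one(1) + wall(1) + without(2) + this(1) + fog(1) = 6 (expected 5)
Line 2: no(1) + path(1) + leaps(1) = 3 ✓
Line 3: balcony(3) + glows(1) + once(1) = 5 ✓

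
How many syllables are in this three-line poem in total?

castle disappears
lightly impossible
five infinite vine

Line 1: castle (2), disappears (3) → 5
Line 2: lightly (2), impossible (4) → 6
Line 3: five (1), infinite (3), vine (1) → 5
Total: 5 + 6 + 5 = 16

16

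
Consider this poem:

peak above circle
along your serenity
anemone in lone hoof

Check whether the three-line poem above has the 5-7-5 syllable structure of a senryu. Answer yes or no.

Line 1: peak(1) + above(2) + circle(2) = 5 ✓
Line 2: along(2) + your(1) + serenity(4) = 7 ✓
Line 3: anemone(4) + in(1) + lone(1) + hoof(1) = 7 (expected 5)

No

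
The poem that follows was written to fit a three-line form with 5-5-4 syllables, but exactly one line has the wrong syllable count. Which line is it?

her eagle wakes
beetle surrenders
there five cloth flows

Line 1: "her eagle wakes": 1+2+1 = 4 (expected 5)
Line 2: "beetle surrenders": 2+3 = 5 ✓
Line 3: "there five cloth flows": 1+1+1+1 = 4 ✓

The first line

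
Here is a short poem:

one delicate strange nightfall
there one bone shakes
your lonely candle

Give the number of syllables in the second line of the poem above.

The second line: there (1), one (1), bone (1), shakes (1) → 4

4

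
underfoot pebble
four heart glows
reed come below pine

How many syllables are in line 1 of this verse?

Line 1: underfoot(3) + pebble(2) = 5

5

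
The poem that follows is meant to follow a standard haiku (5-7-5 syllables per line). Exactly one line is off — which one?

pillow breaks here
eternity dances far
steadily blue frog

Line 1

Line 1: pillow (2), breaks (1), here (1) → 4 (expected 5)
Line 2: eternity (4), dances (2), far (1) → 7 ✓
Line 3: steadily (3), blue (1), frog (1) → 5 ✓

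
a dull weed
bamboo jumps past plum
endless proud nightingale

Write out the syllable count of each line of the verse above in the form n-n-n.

3-5-6

Line 1: a (1), dull (1), weed (1) → 3
Line 2: bamboo (2), jumps (1), past (1), plum (1) → 5
Line 3: endless (2), proud (1), nightingale (3) → 6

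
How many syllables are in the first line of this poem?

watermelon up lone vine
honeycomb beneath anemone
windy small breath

7

The first line: watermelon (4), up (1), lone (1), vine (1) → 7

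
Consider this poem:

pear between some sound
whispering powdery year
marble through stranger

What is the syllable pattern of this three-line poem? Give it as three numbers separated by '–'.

5–7–5

Line 1: pear(1) + between(2) + some(1) + sound(1) = 5
Line 2: whispering(3) + powdery(3) + year(1) = 7
Line 3: marble(2) + through(1) + stranger(2) = 5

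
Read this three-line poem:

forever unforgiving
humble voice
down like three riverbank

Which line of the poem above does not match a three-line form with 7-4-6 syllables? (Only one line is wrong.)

Line 1: "forever unforgiving": 3+4 = 7 ✓
Line 2: "humble voice": 2+1 = 3 (expected 4)
Line 3: "down like three riverbank": 1+1+1+3 = 6 ✓

The second line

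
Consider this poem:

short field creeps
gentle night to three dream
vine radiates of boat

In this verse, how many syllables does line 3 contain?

Line 3: vine (1), radiates (3), of (1), boat (1) → 6

6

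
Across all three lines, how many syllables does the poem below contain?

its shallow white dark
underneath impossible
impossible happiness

Line 1: its (1), shallow (2), white (1), dark (1) → 5
Line 2: underneath (3), impossible (4) → 7
Line 3: impossible (4), happiness (3) → 7
Total: 5 + 7 + 7 = 19

19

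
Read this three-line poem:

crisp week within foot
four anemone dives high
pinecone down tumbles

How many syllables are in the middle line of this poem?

7

The middle line: "four anemone dives high": 1+4+1+1 = 7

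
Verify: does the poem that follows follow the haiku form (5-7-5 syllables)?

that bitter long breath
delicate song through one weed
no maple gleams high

Line 1: that (1), bitter (2), long (1), breath (1) → 5 ✓
Line 2: delicate (3), song (1), through (1), one (1), weed (1) → 7 ✓
Line 3: no (1), maple (2), gleams (1), high (1) → 5 ✓

Yes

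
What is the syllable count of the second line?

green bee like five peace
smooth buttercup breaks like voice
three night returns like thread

The second line: smooth(1) + buttercup(3) + breaks(1) + like(1) + voice(1) = 7

7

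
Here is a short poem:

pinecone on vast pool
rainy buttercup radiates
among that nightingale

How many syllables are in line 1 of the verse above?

5

Line 1: pinecone(2) + on(1) + vast(1) + pool(1) = 5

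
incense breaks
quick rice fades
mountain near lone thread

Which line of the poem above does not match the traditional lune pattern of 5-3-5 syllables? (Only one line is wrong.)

Line 1: "incense breaks": 2+1 = 3 (expected 5)
Line 2: "quick rice fades": 1+1+1 = 3 ✓
Line 3: "mountain near lone thread": 2+1+1+1 = 5 ✓

Line 1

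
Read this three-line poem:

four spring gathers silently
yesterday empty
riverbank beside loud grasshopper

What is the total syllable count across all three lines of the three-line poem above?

21

Line 1: "four spring gathers silently": 1+1+2+3 = 7
Line 2: "yesterday empty": 3+2 = 5
Line 3: "riverbank beside loud grasshopper": 3+2+1+3 = 9
Total: 7 + 5 + 9 = 21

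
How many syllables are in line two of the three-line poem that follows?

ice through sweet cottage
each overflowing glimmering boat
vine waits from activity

Line two: "each overflowing glimmering boat": 1+4+3+1 = 9

9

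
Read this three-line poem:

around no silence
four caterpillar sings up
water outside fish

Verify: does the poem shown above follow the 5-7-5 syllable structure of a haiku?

Line 1: around(2) + no(1) + silence(2) = 5 ✓
Line 2: four(1) + caterpillar(4) + sings(1) + up(1) = 7 ✓
Line 3: water(2) + outside(2) + fish(1) = 5 ✓

Yes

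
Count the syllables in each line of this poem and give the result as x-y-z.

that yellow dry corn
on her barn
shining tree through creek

5-3-5

Line 1: that(1) + yellow(2) + dry(1) + corn(1) = 5
Line 2: on(1) + her(1) + barn(1) = 3
Line 3: shining(2) + tree(1) + through(1) + creek(1) = 5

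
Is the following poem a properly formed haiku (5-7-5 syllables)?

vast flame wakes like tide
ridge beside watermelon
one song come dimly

Yes

Line 1: vast (1), flame (1), wakes (1), like (1), tide (1) → 5 ✓
Line 2: ridge (1), beside (2), watermelon (4) → 7 ✓
Line 3: one (1), song (1), come (1), dimly (2) → 5 ✓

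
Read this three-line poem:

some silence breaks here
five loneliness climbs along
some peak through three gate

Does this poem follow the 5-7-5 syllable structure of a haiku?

Line 1: "some silence breaks here": 1+2+1+1 = 5 ✓
Line 2: "five loneliness climbs along": 1+3+1+2 = 7 ✓
Line 3: "some peak through three gate": 1+1+1+1+1 = 5 ✓

Yes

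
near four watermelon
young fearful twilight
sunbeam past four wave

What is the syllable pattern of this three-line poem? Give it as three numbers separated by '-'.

6-5-5

Line 1: near (1), four (1), watermelon (4) → 6
Line 2: young (1), fearful (2), twilight (2) → 5
Line 3: sunbeam (2), past (1), four (1), wave (1) → 5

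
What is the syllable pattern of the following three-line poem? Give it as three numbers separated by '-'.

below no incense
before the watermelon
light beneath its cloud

Line 1: below (2), no (1), incense (2) → 5
Line 2: before (2), the (1), watermelon (4) → 7
Line 3: light (1), beneath (2), its (1), cloud (1) → 5

5-7-5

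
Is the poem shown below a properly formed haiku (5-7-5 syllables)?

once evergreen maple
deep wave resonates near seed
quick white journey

Line 1: once(1) + evergreen(3) + maple(2) = 6 (expected 5)
Line 2: deep(1) + wave(1) + resonates(3) + near(1) + seed(1) = 7 ✓
Line 3: quick(1) + white(1) + journey(2) = 4 (expected 5)

No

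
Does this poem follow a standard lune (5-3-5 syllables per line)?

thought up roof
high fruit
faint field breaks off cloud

No

Line 1: thought(1) + up(1) + roof(1) = 3 (expected 5)
Line 2: high(1) + fruit(1) = 2 (expected 3)
Line 3: faint(1) + field(1) + breaks(1) + off(1) + cloud(1) = 5 ✓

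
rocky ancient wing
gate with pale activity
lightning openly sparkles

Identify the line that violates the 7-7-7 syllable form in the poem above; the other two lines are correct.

The first line

Line 1: rocky (2), ancient (2), wing (1) → 5 (expected 7)
Line 2: gate (1), with (1), pale (1), activity (4) → 7 ✓
Line 3: lightning (2), openly (3), sparkles (2) → 7 ✓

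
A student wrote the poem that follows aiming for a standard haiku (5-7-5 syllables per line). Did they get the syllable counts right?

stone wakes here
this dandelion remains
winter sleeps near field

Line 1: "stone wakes here": 1+1+1 = 3 (expected 5)
Line 2: "this dandelion remains": 1+4+2 = 7 ✓
Line 3: "winter sleeps near field": 2+1+1+1 = 5 ✓

No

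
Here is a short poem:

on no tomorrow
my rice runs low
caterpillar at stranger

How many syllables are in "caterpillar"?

4

"caterpillar" has 4 syllables.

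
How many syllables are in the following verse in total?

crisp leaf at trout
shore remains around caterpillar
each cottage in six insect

20

Line 1: crisp (1), leaf (1), at (1), trout (1) → 4
Line 2: shore (1), remains (2), around (2), caterpillar (4) → 9
Line 3: each (1), cottage (2), in (1), six (1), insect (2) → 7
Total: 4 + 9 + 7 = 20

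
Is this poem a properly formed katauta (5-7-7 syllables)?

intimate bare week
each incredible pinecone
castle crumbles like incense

Line 1: intimate(3) + bare(1) + week(1) = 5 ✓
Line 2: each(1) + incredible(4) + pinecone(2) = 7 ✓
Line 3: castle(2) + crumbles(2) + like(1) + incense(2) = 7 ✓

Yes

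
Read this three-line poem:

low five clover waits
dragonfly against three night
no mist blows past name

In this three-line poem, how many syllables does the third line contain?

5

The third line: "no mist blows past name": 1+1+1+1+1 = 5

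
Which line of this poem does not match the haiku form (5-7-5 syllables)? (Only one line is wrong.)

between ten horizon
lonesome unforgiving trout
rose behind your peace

Line 1: "between ten horizon": 2+1+3 = 6 (expected 5)
Line 2: "lonesome unforgiving trout": 2+4+1 = 7 ✓
Line 3: "rose behind your peace": 1+2+1+1 = 5 ✓

The first line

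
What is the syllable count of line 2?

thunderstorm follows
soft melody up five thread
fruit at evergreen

7

Line 2: soft (1), melody (3), up (1), five (1), thread (1) → 7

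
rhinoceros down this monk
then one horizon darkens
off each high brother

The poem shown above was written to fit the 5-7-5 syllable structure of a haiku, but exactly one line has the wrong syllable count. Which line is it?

Line 1: rhinoceros(4) + down(1) + this(1) + monk(1) = 7 (expected 5)
Line 2: then(1) + one(1) + horizon(3) + darkens(2) = 7 ✓
Line 3: off(1) + each(1) + high(1) + brother(2) = 5 ✓

Line 1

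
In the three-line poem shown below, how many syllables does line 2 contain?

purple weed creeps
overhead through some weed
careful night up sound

6

Line 2: overhead (3), through (1), some (1), weed (1) → 6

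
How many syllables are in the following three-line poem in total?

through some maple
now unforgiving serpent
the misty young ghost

Line 1: through(1) + some(1) + maple(2) = 4
Line 2: now(1) + unforgiving(4) + serpent(2) = 7
Line 3: the(1) + misty(2) + young(1) + ghost(1) = 5
Total: 4 + 7 + 5 = 16

16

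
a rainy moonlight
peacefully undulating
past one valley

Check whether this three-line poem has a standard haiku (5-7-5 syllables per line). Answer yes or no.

Line 1: "a rainy moonlight": 1+2+2 = 5 ✓
Line 2: "peacefully undulating": 3+4 = 7 ✓
Line 3: "past one valley": 1+1+2 = 4 (expected 5)

No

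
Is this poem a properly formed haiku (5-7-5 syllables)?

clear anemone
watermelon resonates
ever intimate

Line 1: clear (1), anemone (4) → 5 ✓
Line 2: watermelon (4), resonates (3) → 7 ✓
Line 3: ever (2), intimate (3) → 5 ✓

Yes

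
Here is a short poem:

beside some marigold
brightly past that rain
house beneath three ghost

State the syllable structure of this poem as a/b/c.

6/5/5

Line 1: "beside some marigold": 2+1+3 = 6
Line 2: "brightly past that rain": 2+1+1+1 = 5
Line 3: "house beneath three ghost": 1+2+1+1 = 5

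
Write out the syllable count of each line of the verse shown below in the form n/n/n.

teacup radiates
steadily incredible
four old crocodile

Line 1: teacup(2) + radiates(3) = 5
Line 2: steadily(3) + incredible(4) = 7
Line 3: four(1) + old(1) + crocodile(3) = 5

5/7/5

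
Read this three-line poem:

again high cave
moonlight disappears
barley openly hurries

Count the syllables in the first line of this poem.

The first line: again(2) + high(1) + cave(1) = 4

4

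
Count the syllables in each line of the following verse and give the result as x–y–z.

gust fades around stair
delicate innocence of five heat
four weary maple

5–9–5

Line 1: gust(1) + fades(1) + around(2) + stair(1) = 5
Line 2: delicate(3) + innocence(3) + of(1) + five(1) + heat(1) = 9
Line 3: four(1) + weary(2) + maple(2) = 5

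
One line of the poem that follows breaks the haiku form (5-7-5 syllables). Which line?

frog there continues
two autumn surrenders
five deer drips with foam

The second line

Line 1: "frog there continues": 1+1+3 = 5 ✓
Line 2: "two autumn surrenders": 1+2+3 = 6 (expected 7)
Line 3: "five deer drips with foam": 1+1+1+1+1 = 5 ✓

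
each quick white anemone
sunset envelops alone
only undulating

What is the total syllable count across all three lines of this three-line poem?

20

Line 1: each (1), quick (1), white (1), anemone (4) → 7
Line 2: sunset (2), envelops (3), alone (2) → 7
Line 3: only (2), undulating (4) → 6
Total: 7 + 7 + 6 = 20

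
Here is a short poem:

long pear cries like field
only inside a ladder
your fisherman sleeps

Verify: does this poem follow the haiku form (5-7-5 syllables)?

Yes

Line 1: "long pear cries like field": 1+1+1+1+1 = 5 ✓
Line 2: "only inside a ladder": 2+2+1+2 = 7 ✓
Line 3: "your fisherman sleeps": 1+3+1 = 5 ✓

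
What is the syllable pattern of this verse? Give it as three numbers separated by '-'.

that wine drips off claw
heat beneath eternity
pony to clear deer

Line 1: that (1), wine (1), drips (1), off (1), claw (1) → 5
Line 2: heat (1), beneath (2), eternity (4) → 7
Line 3: pony (2), to (1), clear (1), deer (1) → 5

5-7-5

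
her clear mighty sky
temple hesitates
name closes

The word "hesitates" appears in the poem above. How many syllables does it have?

3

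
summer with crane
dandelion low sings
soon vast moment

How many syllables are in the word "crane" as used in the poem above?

1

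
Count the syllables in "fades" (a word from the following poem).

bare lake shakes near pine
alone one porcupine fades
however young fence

1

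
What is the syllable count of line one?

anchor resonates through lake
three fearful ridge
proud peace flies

Line one: anchor(2) + resonates(3) + through(1) + lake(1) = 7

7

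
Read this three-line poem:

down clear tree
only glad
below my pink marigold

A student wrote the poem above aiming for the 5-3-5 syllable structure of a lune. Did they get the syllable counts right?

No

Line 1: down (1), clear (1), tree (1) → 3 (expected 5)
Line 2: only (2), glad (1) → 3 ✓
Line 3: below (2), my (1), pink (1), marigold (3) → 7 (expected 5)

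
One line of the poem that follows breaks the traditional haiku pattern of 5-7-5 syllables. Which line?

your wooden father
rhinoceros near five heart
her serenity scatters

Line 3

Line 1: your(1) + wooden(2) + father(2) = 5 ✓
Line 2: rhinoceros(4) + near(1) + five(1) + heart(1) = 7 ✓
Line 3: her(1) + serenity(4) + scatters(2) = 7 (expected 5)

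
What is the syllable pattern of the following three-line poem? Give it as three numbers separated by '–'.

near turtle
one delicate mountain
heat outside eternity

3–6–7

Line 1: near(1) + turtle(2) = 3
Line 2: one(1) + delicate(3) + mountain(2) = 6
Line 3: heat(1) + outside(2) + eternity(4) = 7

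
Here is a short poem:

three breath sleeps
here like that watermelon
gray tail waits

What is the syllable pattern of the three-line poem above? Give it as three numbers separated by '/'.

3/7/3

Line 1: three(1) + breath(1) + sleeps(1) = 3
Line 2: here(1) + like(1) + that(1) + watermelon(4) = 7
Line 3: gray(1) + tail(1) + waits(1) = 3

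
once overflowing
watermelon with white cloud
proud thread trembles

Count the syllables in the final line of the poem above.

The final line: proud (1), thread (1), trembles (2) → 4

4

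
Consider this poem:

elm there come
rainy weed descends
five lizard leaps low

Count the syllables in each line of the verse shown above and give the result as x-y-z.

3-5-5

Line 1: "elm there come": 1+1+1 = 3
Line 2: "rainy weed descends": 2+1+2 = 5
Line 3: "five lizard leaps low": 1+2+1+1 = 5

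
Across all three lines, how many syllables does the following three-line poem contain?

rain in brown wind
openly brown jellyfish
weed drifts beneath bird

Line 1: rain (1), in (1), brown (1), wind (1) → 4
Line 2: openly (3), brown (1), jellyfish (3) → 7
Line 3: weed (1), drifts (1), beneath (2), bird (1) → 5
Total: 4 + 7 + 5 = 16

16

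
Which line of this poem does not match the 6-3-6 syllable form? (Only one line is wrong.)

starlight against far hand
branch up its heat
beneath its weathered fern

The second line

Line 1: starlight(2) + against(2) + far(1) + hand(1) = 6 ✓
Line 2: branch(1) + up(1) + its(1) + heat(1) = 4 (expected 3)
Line 3: beneath(2) + its(1) + weathered(2) + fern(1) = 6 ✓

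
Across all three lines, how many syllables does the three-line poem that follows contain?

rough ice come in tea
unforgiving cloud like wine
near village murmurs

17

Line 1: rough(1) + ice(1) + come(1) + in(1) + tea(1) = 5
Line 2: unforgiving(4) + cloud(1) + like(1) + wine(1) = 7
Line 3: near(1) + village(2) + murmurs(2) = 5
Total: 5 + 7 + 5 = 17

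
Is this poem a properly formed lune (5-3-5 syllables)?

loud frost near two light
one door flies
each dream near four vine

Line 1: loud (1), frost (1), near (1), two (1), light (1) → 5 ✓
Line 2: one (1), door (1), flies (1) → 3 ✓
Line 3: each (1), dream (1), near (1), four (1), vine (1) → 5 ✓

Yes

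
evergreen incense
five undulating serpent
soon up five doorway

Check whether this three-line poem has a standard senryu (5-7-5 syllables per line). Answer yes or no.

Line 1: "evergreen incense": 3+2 = 5 ✓
Line 2: "five undulating serpent": 1+4+2 = 7 ✓
Line 3: "soon up five doorway": 1+1+1+2 = 5 ✓

Yes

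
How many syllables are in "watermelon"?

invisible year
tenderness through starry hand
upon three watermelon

4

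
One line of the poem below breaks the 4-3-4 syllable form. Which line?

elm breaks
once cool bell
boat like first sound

Line 1: elm (1), breaks (1) → 2 (expected 4)
Line 2: once (1), cool (1), bell (1) → 3 ✓
Line 3: boat (1), like (1), first (1), sound (1) → 4 ✓

Line 1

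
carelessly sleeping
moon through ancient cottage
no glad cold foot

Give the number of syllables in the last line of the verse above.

4

The last line: no (1), glad (1), cold (1), foot (1) → 4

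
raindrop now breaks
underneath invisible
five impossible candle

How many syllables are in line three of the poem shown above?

Line three: "five impossible candle": 1+4+2 = 7

7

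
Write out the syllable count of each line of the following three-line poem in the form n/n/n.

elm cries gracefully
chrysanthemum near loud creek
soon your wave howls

5/7/4

Line 1: "elm cries gracefully": 1+1+3 = 5
Line 2: "chrysanthemum near loud creek": 4+1+1+1 = 7
Line 3: "soon your wave howls": 1+1+1+1 = 4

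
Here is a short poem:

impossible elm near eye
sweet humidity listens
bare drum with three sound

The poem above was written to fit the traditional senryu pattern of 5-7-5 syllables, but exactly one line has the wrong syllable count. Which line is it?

Line 1

Line 1: impossible (4), elm (1), near (1), eye (1) → 7 (expected 5)
Line 2: sweet (1), humidity (4), listens (2) → 7 ✓
Line 3: bare (1), drum (1), with (1), three (1), sound (1) → 5 ✓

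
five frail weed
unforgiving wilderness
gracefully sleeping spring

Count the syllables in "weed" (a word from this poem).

1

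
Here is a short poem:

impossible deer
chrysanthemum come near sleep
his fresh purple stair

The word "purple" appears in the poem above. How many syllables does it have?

2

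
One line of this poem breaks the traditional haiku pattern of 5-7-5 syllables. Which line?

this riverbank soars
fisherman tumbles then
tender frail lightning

Line 1: "this riverbank soars": 1+3+1 = 5 ✓
Line 2: "fisherman tumbles then": 3+2+1 = 6 (expected 7)
Line 3: "tender frail lightning": 2+1+2 = 5 ✓

The second line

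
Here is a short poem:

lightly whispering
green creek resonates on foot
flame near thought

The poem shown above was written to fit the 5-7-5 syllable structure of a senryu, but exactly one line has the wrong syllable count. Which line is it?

Line 1: "lightly whispering": 2+3 = 5 ✓
Line 2: "green creek resonates on foot": 1+1+3+1+1 = 7 ✓
Line 3: "flame near thought": 1+1+1 = 3 (expected 5)

The third line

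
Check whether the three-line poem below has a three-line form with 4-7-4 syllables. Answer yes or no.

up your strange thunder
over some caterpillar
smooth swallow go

Line 1: up(1) + your(1) + strange(1) + thunder(2) = 5 (expected 4)
Line 2: over(2) + some(1) + caterpillar(4) = 7 ✓
Line 3: smooth(1) + swallow(2) + go(1) = 4 ✓

No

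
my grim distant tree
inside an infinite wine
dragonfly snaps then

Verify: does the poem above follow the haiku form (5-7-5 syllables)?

Line 1: "my grim distant tree": 1+1+2+1 = 5 ✓
Line 2: "inside an infinite wine": 2+1+3+1 = 7 ✓
Line 3: "dragonfly snaps then": 3+1+1 = 5 ✓

Yes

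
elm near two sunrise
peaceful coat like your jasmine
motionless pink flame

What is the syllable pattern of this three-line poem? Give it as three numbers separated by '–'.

5–7–5

Line 1: elm (1), near (1), two (1), sunrise (2) → 5
Line 2: peaceful (2), coat (1), like (1), your (1), jasmine (2) → 7
Line 3: motionless (3), pink (1), flame (1) → 5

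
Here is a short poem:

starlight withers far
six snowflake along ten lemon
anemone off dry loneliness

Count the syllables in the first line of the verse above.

The first line: "starlight withers far": 2+2+1 = 5

5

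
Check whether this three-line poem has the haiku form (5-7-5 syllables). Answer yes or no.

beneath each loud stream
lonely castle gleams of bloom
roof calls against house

Line 1: beneath(2) + each(1) + loud(1) + stream(1) = 5 ✓
Line 2: lonely(2) + castle(2) + gleams(1) + of(1) + bloom(1) = 7 ✓
Line 3: roof(1) + calls(1) + against(2) + house(1) = 5 ✓

Yes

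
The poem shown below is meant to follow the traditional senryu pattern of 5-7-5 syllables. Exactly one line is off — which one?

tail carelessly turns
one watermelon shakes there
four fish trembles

Line 3

Line 1: tail (1), carelessly (3), turns (1) → 5 ✓
Line 2: one (1), watermelon (4), shakes (1), there (1) → 7 ✓
Line 3: four (1), fish (1), trembles (2) → 4 (expected 5)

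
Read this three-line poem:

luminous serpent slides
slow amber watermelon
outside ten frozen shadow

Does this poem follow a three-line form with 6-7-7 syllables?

Yes

Line 1: luminous(3) + serpent(2) + slides(1) = 6 ✓
Line 2: slow(1) + amber(2) + watermelon(4) = 7 ✓
Line 3: outside(2) + ten(1) + frozen(2) + shadow(2) = 7 ✓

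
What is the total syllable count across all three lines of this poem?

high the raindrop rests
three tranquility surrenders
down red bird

Line 1: "high the raindrop rests": 1+1+2+1 = 5
Line 2: "three tranquility surrenders": 1+4+3 = 8
Line 3: "down red bird": 1+1+1 = 3
Total: 5 + 8 + 3 = 16

16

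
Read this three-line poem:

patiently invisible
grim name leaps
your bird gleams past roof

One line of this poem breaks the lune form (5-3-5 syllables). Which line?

Line 1: patiently(3) + invisible(4) = 7 (expected 5)
Line 2: grim(1) + name(1) + leaps(1) = 3 ✓
Line 3: your(1) + bird(1) + gleams(1) + past(1) + roof(1) = 5 ✓

Line 1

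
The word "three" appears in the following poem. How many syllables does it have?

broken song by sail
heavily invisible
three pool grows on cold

1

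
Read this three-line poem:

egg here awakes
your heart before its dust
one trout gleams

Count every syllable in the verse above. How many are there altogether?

Line 1: egg(1) + here(1) + awakes(2) = 4
Line 2: your(1) + heart(1) + before(2) + its(1) + dust(1) = 6
Line 3: one(1) + trout(1) + gleams(1) = 3
Total: 4 + 6 + 3 = 13

13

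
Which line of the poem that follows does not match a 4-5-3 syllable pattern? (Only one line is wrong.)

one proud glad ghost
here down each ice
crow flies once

Line 1: one (1), proud (1), glad (1), ghost (1) → 4 ✓
Line 2: here (1), down (1), each (1), ice (1) → 4 (expected 5)
Line 3: crow (1), flies (1), once (1) → 3 ✓

The second line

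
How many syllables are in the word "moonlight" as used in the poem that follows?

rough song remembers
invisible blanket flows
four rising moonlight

2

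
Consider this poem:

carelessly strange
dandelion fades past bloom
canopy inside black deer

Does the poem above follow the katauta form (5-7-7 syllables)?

No

Line 1: carelessly (3), strange (1) → 4 (expected 5)
Line 2: dandelion (4), fades (1), past (1), bloom (1) → 7 ✓
Line 3: canopy (3), inside (2), black (1), deer (1) → 7 ✓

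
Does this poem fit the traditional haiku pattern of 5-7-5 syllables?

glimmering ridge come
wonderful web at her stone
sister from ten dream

Line 1: "glimmering ridge come": 3+1+1 = 5 ✓
Line 2: "wonderful web at her stone": 3+1+1+1+1 = 7 ✓
Line 3: "sister from ten dream": 2+1+1+1 = 5 ✓

Yes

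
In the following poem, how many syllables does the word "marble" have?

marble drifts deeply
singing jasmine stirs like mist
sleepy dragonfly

2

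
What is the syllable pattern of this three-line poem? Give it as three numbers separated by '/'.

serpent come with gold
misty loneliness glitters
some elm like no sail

Line 1: serpent(2) + come(1) + with(1) + gold(1) = 5
Line 2: misty(2) + loneliness(3) + glitters(2) = 7
Line 3: some(1) + elm(1) + like(1) + no(1) + sail(1) = 5

5/7/5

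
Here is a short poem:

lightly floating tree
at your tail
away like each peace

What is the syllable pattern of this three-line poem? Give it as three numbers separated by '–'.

Line 1: lightly(2) + floating(2) + tree(1) = 5
Line 2: at(1) + your(1) + tail(1) = 3
Line 3: away(2) + like(1) + each(1) + peace(1) = 5

5–3–5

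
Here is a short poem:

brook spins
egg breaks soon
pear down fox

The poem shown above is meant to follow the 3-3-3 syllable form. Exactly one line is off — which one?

Line 1: "brook spins": 1+1 = 2 (expected 3)
Line 2: "egg breaks soon": 1+1+1 = 3 ✓
Line 3: "pear down fox": 1+1+1 = 3 ✓

The first line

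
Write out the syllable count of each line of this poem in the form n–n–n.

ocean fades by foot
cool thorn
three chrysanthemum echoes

5–2–7

Line 1: "ocean fades by foot": 2+1+1+1 = 5
Line 2: "cool thorn": 1+1 = 2
Line 3: "three chrysanthemum echoes": 1+4+2 = 7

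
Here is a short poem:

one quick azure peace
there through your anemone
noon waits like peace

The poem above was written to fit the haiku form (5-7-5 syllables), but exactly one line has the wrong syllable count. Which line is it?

Line 3

Line 1: one (1), quick (1), azure (2), peace (1) → 5 ✓
Line 2: there (1), through (1), your (1), anemone (4) → 7 ✓
Line 3: noon (1), waits (1), like (1), peace (1) → 4 (expected 5)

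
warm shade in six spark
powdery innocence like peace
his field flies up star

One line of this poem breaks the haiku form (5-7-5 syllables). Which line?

Line 2

Line 1: warm (1), shade (1), in (1), six (1), spark (1) → 5 ✓
Line 2: powdery (3), innocence (3), like (1), peace (1) → 8 (expected 7)
Line 3: his (1), field (1), flies (1), up (1), star (1) → 5 ✓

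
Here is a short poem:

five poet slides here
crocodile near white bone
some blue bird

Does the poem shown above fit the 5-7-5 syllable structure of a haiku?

No

Line 1: five(1) + poet(2) + slides(1) + here(1) = 5 ✓
Line 2: crocodile(3) + near(1) + white(1) + bone(1) = 6 (expected 7)
Line 3: some(1) + blue(1) + bird(1) = 3 (expected 5)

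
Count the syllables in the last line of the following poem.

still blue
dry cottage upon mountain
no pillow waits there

5

The last line: "no pillow waits there": 1+2+1+1 = 5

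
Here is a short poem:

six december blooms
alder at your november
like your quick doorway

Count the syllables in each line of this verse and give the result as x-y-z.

5-7-5

Line 1: six(1) + december(3) + blooms(1) = 5
Line 2: alder(2) + at(1) + your(1) + november(3) = 7
Line 3: like(1) + your(1) + quick(1) + doorway(2) = 5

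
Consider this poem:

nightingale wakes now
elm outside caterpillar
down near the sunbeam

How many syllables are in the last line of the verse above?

5

The last line: "down near the sunbeam": 1+1+1+2 = 5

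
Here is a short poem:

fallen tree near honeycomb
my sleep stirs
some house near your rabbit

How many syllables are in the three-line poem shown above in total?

16

Line 1: fallen (2), tree (1), near (1), honeycomb (3) → 7
Line 2: my (1), sleep (1), stirs (1) → 3
Line 3: some (1), house (1), near (1), your (1), rabbit (2) → 6
Total: 7 + 3 + 6 = 16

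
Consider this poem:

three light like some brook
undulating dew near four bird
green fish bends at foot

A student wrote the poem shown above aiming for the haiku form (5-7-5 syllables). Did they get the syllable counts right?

No

Line 1: three(1) + light(1) + like(1) + some(1) + brook(1) = 5 ✓
Line 2: undulating(4) + dew(1) + near(1) + four(1) + bird(1) = 8 (expected 7)
Line 3: green(1) + fish(1) + bends(1) + at(1) + foot(1) = 5 ✓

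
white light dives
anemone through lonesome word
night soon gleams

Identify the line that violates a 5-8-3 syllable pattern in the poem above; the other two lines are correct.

The first line

Line 1: white(1) + light(1) + dives(1) = 3 (expected 5)
Line 2: anemone(4) + through(1) + lonesome(2) + word(1) = 8 ✓
Line 3: night(1) + soon(1) + gleams(1) = 3 ✓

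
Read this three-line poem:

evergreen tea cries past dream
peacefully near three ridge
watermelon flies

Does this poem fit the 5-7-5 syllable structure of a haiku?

Line 1: evergreen (3), tea (1), cries (1), past (1), dream (1) → 7 (expected 5)
Line 2: peacefully (3), near (1), three (1), ridge (1) → 6 (expected 7)
Line 3: watermelon (4), flies (1) → 5 ✓

No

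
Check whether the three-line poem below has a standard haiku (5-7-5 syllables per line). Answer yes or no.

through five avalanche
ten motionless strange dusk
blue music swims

No

Line 1: through (1), five (1), avalanche (3) → 5 ✓
Line 2: ten (1), motionless (3), strange (1), dusk (1) → 6 (expected 7)
Line 3: blue (1), music (2), swims (1) → 4 (expected 5)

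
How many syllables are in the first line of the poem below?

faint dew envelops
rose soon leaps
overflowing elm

The first line: "faint dew envelops": 1+1+3 = 5

5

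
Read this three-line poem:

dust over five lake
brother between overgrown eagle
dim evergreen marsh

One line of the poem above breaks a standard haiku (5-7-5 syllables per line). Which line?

The second line

Line 1: "dust over five lake": 1+2+1+1 = 5 ✓
Line 2: "brother between overgrown eagle": 2+2+3+2 = 9 (expected 7)
Line 3: "dim evergreen marsh": 1+3+1 = 5 ✓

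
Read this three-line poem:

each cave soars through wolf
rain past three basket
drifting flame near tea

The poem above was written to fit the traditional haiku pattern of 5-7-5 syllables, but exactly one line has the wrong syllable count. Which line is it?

The second line

Line 1: each (1), cave (1), soars (1), through (1), wolf (1) → 5 ✓
Line 2: rain (1), past (1), three (1), basket (2) → 5 (expected 7)
Line 3: drifting (2), flame (1), near (1), tea (1) → 5 ✓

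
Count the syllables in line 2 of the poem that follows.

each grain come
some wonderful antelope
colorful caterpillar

7

Line 2: some(1) + wonderful(3) + antelope(3) = 7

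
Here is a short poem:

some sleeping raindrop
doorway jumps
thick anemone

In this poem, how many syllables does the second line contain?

3

The second line: "doorway jumps": 2+1 = 3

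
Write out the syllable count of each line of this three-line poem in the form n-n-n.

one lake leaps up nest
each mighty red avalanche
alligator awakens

5-7-7

Line 1: "one lake leaps up nest": 1+1+1+1+1 = 5
Line 2: "each mighty red avalanche": 1+2+1+3 = 7
Line 3: "alligator awakens": 4+3 = 7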